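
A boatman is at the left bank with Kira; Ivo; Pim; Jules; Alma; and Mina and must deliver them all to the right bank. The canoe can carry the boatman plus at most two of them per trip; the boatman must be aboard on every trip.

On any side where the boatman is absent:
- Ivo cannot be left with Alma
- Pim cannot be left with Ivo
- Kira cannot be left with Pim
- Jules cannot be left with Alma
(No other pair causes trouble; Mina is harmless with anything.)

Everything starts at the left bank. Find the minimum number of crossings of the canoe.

Counting alone: the boatman can take at most 2 across per trip to the right bank, so moving all 6 needs at least 3 loaded trips out, with a return between consecutive ones — at least 5 crossings.
The safety rule pushes this higher. Following every safe sequence of crossings, the most of the 6 that can be at the right bank as the canoe arrives there on crossing 5 is 5 — never all 6.
So no plan with fewer than 7 crossings exists, and this one achieves 7:
1. Boatman goes to the right bank with Alma and Pim.  [the left bank: Ivo, Jules, Kira, Mina | the right bank: Alma, Pim]
2. Boatman goes back to the left bank alone.  [the left bank: Ivo, Jules, Kira, Mina | the right bank: Alma, Pim]
3. Boatman goes to the right bank with Ivo and Kira.  [the left bank: Jules, Mina | the right bank: Alma, Ivo, Kira, Pim]
4. Boatman goes back to the left bank with Alma and Pim.  [the left bank: Alma, Jules, Mina, Pim | the right bank: Ivo, Kira]
5. Boatman goes to the right bank with Jules and Mina.  [the left bank: Alma, Pim | the right bank: Ivo, Jules, Kira, Mina]
6. Boatman goes back to the left bank alone.  [the left bank: Alma, Pim | the right bank: Ivo, Jules, Kira, Mina]
7. Boatman goes to the right bank with Alma and Pim.  [the left bank: — | the right bank: Alma, Ivo, Jules, Kira, Mina, Pim]

7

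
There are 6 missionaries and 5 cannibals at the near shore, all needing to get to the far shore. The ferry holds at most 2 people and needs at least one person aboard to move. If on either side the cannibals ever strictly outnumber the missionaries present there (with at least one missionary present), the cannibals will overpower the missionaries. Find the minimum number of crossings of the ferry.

Counting alone: each trip to the far shore takes at most 2 across and each return brings at least 1 back, so after t trips out (and t−1 returns) at most 2t − (t−1) of the 11 are across; that first reaches 11 at t = 10, so at least 19 crossings are needed.
The plan below uses exactly 19 crossings, so it is optimal:
1. 2 cannibals → the far shore.  (the near shore: 6M 3C; the far shore: 0M 2C)
2. 1 cannibal ← the near shore.  (the near shore: 6M 4C; the far shore: 0M 1C)
3. 2 cannibals → the far shore.  (the near shore: 6M 2C; the far shore: 0M 3C)
4. 1 cannibal ← the near shore.  (the near shore: 6M 3C; the far shore: 0M 2C)
5. 2 missionaries → the far shore.  (the near shore: 4M 3C; the far shore: 2M 2C)
6. 1 cannibal ← the near shore.  (the near shore: 4M 4C; the far shore: 2M 1C)
7. 1 missionary and 1 cannibal → the far shore.  (the near shore: 3M 3C; the far shore: 3M 2C)
8. 1 missionary ← the near shore.  (the near shore: 4M 3C; the far shore: 2M 2C)
9. 1 missionary and 1 cannibal → the far shore.  (the near shore: 3M 2C; the far shore: 3M 3C)
10. 1 cannibal ← the near shore.  (the near shore: 3M 3C; the far shore: 3M 2C)
11. 1 missionary and 1 cannibal → the far shore.  (the near shore: 2M 2C; the far shore: 4M 3C)
12. 1 missionary ← the near shore.  (the near shore: 3M 2C; the far shore: 3M 3C)
13. 1 missionary and 1 cannibal → the far shore.  (the near shore: 2M 1C; the far shore: 4M 4C)
14. 1 cannibal ← the near shore.  (the near shore: 2M 2C; the far shore: 4M 3C)
15. 1 missionary and 1 cannibal → the far shore.  (the near shore: 1M 1C; the far shore: 5M 4C)
16. 1 missionary ← the near shore.  (the near shore: 2M 1C; the far shore: 4M 4C)
17. 1 missionary and 1 cannibal → the far shore.  (the near shore: 1M 0C; the far shore: 5M 5C)
18. 1 cannibal ← the near shore.  (the near shore: 1M 1C; the far shore: 5M 4C)
19. 1 missionary and 1 cannibal → the far shore.  (the near shore: 0M 0C; the far shore: 6M 5C)

19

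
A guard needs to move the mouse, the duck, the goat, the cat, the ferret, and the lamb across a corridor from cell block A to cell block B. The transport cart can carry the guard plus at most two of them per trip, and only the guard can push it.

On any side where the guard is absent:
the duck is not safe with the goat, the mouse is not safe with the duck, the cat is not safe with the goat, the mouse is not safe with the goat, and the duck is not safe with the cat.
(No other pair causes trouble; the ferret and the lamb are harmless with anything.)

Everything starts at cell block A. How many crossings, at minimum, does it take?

Counting alone: the guard can take at most 2 across per trip to cell block B, so moving all 6 needs at least 3 loaded trips out, with a return between consecutive ones — at least 5 crossings.
The safety rule pushes this higher. Following every safe sequence of crossings, the most of the 6 that can be at cell block B as the transport cart arrives there on crossings 5, 7 is 4, 5 respectively — never all 6.
So no plan with fewer than 9 crossings exists, and this one achieves 9:
1. Guard goes to cell block B with the duck and the goat.
2. Guard goes back to cell block A with the duck.
3. Guard goes to cell block B with the cat and the mouse.
4. Guard goes back to cell block A with the goat.
5. Guard goes to cell block B with the duck and the ferret.
6. Guard goes back to cell block A with the duck.
7. Guard goes to cell block B with the duck and the lamb.
8. Guard goes back to cell block A with the duck.
9. Guard goes to cell block B with the duck and the goat.

9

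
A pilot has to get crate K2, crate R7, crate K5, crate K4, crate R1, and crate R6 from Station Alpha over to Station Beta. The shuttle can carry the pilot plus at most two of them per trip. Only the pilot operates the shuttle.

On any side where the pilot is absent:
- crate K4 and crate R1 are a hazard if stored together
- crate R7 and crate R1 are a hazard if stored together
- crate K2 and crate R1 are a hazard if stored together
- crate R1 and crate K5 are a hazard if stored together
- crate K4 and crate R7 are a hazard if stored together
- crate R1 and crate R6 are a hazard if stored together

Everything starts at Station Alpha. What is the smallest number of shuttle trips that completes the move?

9

Counting alone: the pilot can take at most 2 across per trip to Station Beta, so moving all 6 needs at least 3 loaded trips out, with a return between consecutive ones — at least 5 crossings.
The safety rule pushes this higher. Following every safe sequence of crossings, the most of the 6 that can be at Station Beta as the shuttle arrives there on crossings 5, 7 is 4, 5 respectively — never all 6.
So no plan with fewer than 9 crossings exists, and this one achieves 9:
1. Pilot goes to Station Beta with crate R1 and crate R7.  [Station Alpha: crate K2, crate K4, crate K5, crate R6 | Station Beta: crate R1, crate R7]
2. Pilot goes back to Station Alpha with crate R7.  [Station Alpha: crate K2, crate K4, crate K5, crate R6, crate R7 | Station Beta: crate R1]
3. Pilot goes to Station Beta with crate K2 and crate R7.  [Station Alpha: crate K4, crate K5, crate R6 | Station Beta: crate K2, crate R1, crate R7]
4. Pilot goes back to Station Alpha with crate R1.  [Station Alpha: crate K4, crate K5, crate R1, crate R6 | Station Beta: crate K2, crate R7]
5. Pilot goes to Station Beta with crate K5 and crate R1.  [Station Alpha: crate K4, crate R6 | Station Beta: crate K2, crate K5, crate R1, crate R7]
6. Pilot goes back to Station Alpha with crate R1.  [Station Alpha: crate K4, crate R1, crate R6 | Station Beta: crate K2, crate K5, crate R7]
7. Pilot goes to Station Beta with crate K4 and crate R6.  [Station Alpha: crate R1 | Station Beta: crate K2, crate K4, crate K5, crate R6, crate R7]
8. Pilot goes back to Station Alpha with crate R7.  [Station Alpha: crate R1, crate R7 | Station Beta: crate K2, crate K4, crate K5, crate R6]
9. Pilot goes to Station Beta with crate R1 and crate R7.  [Station Alpha: — | Station Beta: crate K2, crate K4, crate K5, crate R1, crate R6, crate R7]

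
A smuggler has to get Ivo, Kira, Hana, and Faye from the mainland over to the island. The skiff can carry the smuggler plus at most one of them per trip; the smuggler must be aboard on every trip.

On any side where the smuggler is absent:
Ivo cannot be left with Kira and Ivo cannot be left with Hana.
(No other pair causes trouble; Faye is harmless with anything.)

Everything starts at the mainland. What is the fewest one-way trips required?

Counting alone: the smuggler can take at most 1 across per trip to the island, so moving all 4 needs at least 4 loaded trips out, with a return between consecutive ones — at least 7 crossings.
The safety rule pushes this higher. Following every safe sequence of crossings, the most of the 4 that can be at the island as the skiff arrives there on crossing 7 is 3 — never all 4.
So no plan with fewer than 9 crossings exists, and this one achieves 9:
1. Smuggler goes to the island with Ivo.
2. Smuggler goes back to the mainland alone.
3. Smuggler goes to the island with Kira.
4. Smuggler goes back to the mainland with Ivo.
5. Smuggler goes to the island with Hana.
6. Smuggler goes back to the mainland alone.
7. Smuggler goes to the island with Faye.
8. Smuggler goes back to the mainland alone.
9. Smuggler goes to the island with Ivo.

9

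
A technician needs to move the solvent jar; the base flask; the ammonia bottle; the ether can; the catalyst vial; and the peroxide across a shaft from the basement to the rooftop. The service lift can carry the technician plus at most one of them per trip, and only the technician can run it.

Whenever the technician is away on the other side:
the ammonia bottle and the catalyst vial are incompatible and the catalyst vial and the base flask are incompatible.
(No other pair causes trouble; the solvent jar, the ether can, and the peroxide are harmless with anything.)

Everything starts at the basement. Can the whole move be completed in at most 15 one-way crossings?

Yes — this plan uses 13 crossings (≤ 15):
1. Technician goes to the rooftop with the catalyst vial.
2. Technician goes back to the basement alone.
3. Technician goes to the rooftop with the solvent jar.
4. Technician goes back to the basement alone.
5. Technician goes to the rooftop with the base flask.
6. Technician goes back to the basement with the catalyst vial.
7. Technician goes to the rooftop with the ammonia bottle.
8. Technician goes back to the basement alone.
9. Technician goes to the rooftop with the ether can.
10. Technician goes back to the basement alone.
11. Technician goes to the rooftop with the peroxide.
12. Technician goes back to the basement alone.
13. Technician goes to the rooftop with the catalyst vial.

Yes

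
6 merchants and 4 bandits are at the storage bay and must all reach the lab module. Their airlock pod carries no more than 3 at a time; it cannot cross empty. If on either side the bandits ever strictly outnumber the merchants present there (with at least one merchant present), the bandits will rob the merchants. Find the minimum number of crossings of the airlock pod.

9

Counting alone: each trip to the lab module takes at most 3 across and each return brings at least 1 back, so after t trips out (and t−1 returns) at most 3t − (t−1) of the 10 are across; that first reaches 10 at t = 5, so at least 9 crossings are needed.
The plan below uses exactly 9 crossings, so it is optimal:
1. 2 bandits → the lab module.  (the storage bay: 6M 2B; the lab module: 0M 2B)
2. 1 bandit ← the storage bay.  (the storage bay: 6M 3B; the lab module: 0M 1B)
3. 3 bandits → the lab module.  (the storage bay: 6M 0B; the lab module: 0M 4B)
4. 1 bandit ← the storage bay.  (the storage bay: 6M 1B; the lab module: 0M 3B)
5. 3 merchants → the lab module.  (the storage bay: 3M 1B; the lab module: 3M 3B)
6. 1 bandit ← the storage bay.  (the storage bay: 3M 2B; the lab module: 3M 2B)
7. 1 merchant and 2 bandits → the lab module.  (the storage bay: 2M 0B; the lab module: 4M 4B)
8. 1 bandit ← the storage bay.  (the storage bay: 2M 1B; the lab module: 4M 3B)
9. 2 merchants and 1 bandit → the lab module.  (the storage bay: 0M 0B; the lab module: 6M 4B)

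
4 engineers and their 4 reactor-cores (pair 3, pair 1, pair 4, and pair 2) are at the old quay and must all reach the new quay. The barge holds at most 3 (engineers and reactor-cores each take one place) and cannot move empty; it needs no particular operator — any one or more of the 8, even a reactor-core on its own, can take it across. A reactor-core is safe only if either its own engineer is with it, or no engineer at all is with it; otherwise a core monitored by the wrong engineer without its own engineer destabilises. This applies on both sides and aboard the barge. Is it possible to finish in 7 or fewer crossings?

No

Counting alone: each trip to the new quay takes at most 3 across and each return brings at least 1 back, so after t trips out (and t−1 returns) at most 3t − (t−1) of the 8 are across; that first reaches 8 at t = 4, so at least 7 crossings are needed.
The safety rule pushes this higher. Following every safe sequence of crossings, the most of the 8 that can be at the new quay as the barge arrives there on crossing 7 is 7 — never all 8.
So the move cannot be finished within 7 crossings. (The shortest complete plan takes 9:)
1. engineer 3 and reactor-core 3 cross → the new quay.
2. engineer 3 crosses ← the old quay.
3. engineer 1, engineer 3, and reactor-core 1 cross → the new quay.
4. engineer 3 and reactor-core 3 cross ← the old quay.
5. engineer 2, engineer 3, and engineer 4 cross → the new quay.
6. reactor-core 1 crosses ← the old quay.
7. reactor-core 1 and reactor-core 3 cross → the new quay.
8. reactor-core 3 crosses ← the old quay.
9. reactor-core 2, reactor-core 3, and reactor-core 4 cross → the new quay.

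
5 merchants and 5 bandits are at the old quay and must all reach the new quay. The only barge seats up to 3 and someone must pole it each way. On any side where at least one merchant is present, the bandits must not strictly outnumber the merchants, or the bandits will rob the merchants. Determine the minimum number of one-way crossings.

Counting alone: each trip to the new quay takes at most 3 across and each return brings at least 1 back, so after t trips out (and t−1 returns) at most 3t − (t−1) of the 10 are across; that first reaches 10 at t = 5, so at least 9 crossings are needed.
The safety rule pushes this higher. Following every safe sequence of crossings, the most of the 10 that can be at the new quay as the barge arrives there on crossing 9 is 9 — never all 10.
So no plan with fewer than 11 crossings exists, and this one achieves 11:
1. 2 bandits → the new quay.  (the old quay: 5M 3B; the new quay: 0M 2B)
2. 1 bandit ← the old quay.  (the old quay: 5M 4B; the new quay: 0M 1B)
3. 3 bandits → the new quay.  (the old quay: 5M 1B; the new quay: 0M 4B)
4. 1 bandit ← the old quay.  (the old quay: 5M 2B; the new quay: 0M 3B)
5. 3 merchants → the new quay.  (the old quay: 2M 2B; the new quay: 3M 3B)
6. 1 merchant and 1 bandit ← the old quay.  (the old quay: 3M 3B; the new quay: 2M 2B)
7. 3 merchants → the new quay.  (the old quay: 0M 3B; the new quay: 5M 2B)
8. 1 bandit ← the old quay.  (the old quay: 0M 4B; the new quay: 5M 1B)
9. 2 bandits → the new quay.  (the old quay: 0M 2B; the new quay: 5M 3B)
10. 1 bandit ← the old quay.  (the old quay: 0M 3B; the new quay: 5M 2B)
11. 3 bandits → the new quay.  (the old quay: 0M 0B; the new quay: 5M 5B)

11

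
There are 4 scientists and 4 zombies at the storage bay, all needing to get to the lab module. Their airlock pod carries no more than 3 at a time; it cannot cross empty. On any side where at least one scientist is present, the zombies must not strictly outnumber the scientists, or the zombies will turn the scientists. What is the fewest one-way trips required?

Counting alone: each trip to the lab module takes at most 3 across and each return brings at least 1 back, so after t trips out (and t−1 returns) at most 3t − (t−1) of the 8 are across; that first reaches 8 at t = 4, so at least 7 crossings are needed.
The safety rule pushes this higher. Following every safe sequence of crossings, the most of the 8 that can be at the lab module as the airlock pod arrives there on crossing 7 is 7 — never all 8.
So no plan with fewer than 9 crossings exists, and this one achieves 9:
1. 2 zombies → the lab module.  (the storage bay: 4S 2Z; the lab module: 0S 2Z)
2. 1 zombie ← the storage bay.  (the storage bay: 4S 3Z; the lab module: 0S 1Z)
3. 3 zombies → the lab module.  (the storage bay: 4S 0Z; the lab module: 0S 4Z)
4. 1 zombie ← the storage bay.  (the storage bay: 4S 1Z; the lab module: 0S 3Z)
5. 3 scientists → the lab module.  (the storage bay: 1S 1Z; the lab module: 3S 3Z)
6. 1 scientist and 1 zombie ← the storage bay.  (the storage bay: 2S 2Z; the lab module: 2S 2Z)
7. 2 scientists → the lab module.  (the storage bay: 0S 2Z; the lab module: 4S 2Z)
8. 1 zombie ← the storage bay.  (the storage bay: 0S 3Z; the lab module: 4S 1Z)
9. 3 zombies → the lab module.  (the storage bay: 0S 0Z; the lab module: 4S 4Z)

9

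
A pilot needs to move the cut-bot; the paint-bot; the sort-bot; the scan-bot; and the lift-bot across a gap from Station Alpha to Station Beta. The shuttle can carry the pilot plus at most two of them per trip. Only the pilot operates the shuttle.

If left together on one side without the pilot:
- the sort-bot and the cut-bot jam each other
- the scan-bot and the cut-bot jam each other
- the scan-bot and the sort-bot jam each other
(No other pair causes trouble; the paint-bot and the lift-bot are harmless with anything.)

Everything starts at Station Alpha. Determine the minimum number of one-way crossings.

Counting alone: the pilot can take at most 2 across per trip to Station Beta, so moving all 5 needs at least 3 loaded trips out, with a return between consecutive ones — at least 5 crossings.
The safety rule pushes this higher. Following every safe sequence of crossings, the most of the 5 that can be at Station Beta as the shuttle arrives there on crossing 5 is 4 — never all 5.
So no plan with fewer than 7 crossings exists, and this one achieves 7:
1. Pilot goes to Station Beta with the cut-bot and the sort-bot.  [Station Alpha: the lift-bot, the paint-bot, the scan-bot | Station Beta: the cut-bot, the sort-bot]
2. Pilot goes back to Station Alpha with the cut-bot.  [Station Alpha: the cut-bot, the lift-bot, the paint-bot, the scan-bot | Station Beta: the sort-bot]
3. Pilot goes to Station Beta with the cut-bot and the paint-bot.  [Station Alpha: the lift-bot, the scan-bot | Station Beta: the cut-bot, the paint-bot, the sort-bot]
4. Pilot goes back to Station Alpha with the cut-bot.  [Station Alpha: the cut-bot, the lift-bot, the scan-bot | Station Beta: the paint-bot, the sort-bot]
5. Pilot goes to Station Beta with the cut-bot and the lift-bot.  [Station Alpha: the scan-bot | Station Beta: the cut-bot, the lift-bot, the paint-bot, the sort-bot]
6. Pilot goes back to Station Alpha with the cut-bot.  [Station Alpha: the cut-bot, the scan-bot | Station Beta: the lift-bot, the paint-bot, the sort-bot]
7. Pilot goes to Station Beta with the cut-bot and the scan-bot.  [Station Alpha: — | Station Beta: the cut-bot, the lift-bot, the paint-bot, the scan-bot, the sort-bot]

7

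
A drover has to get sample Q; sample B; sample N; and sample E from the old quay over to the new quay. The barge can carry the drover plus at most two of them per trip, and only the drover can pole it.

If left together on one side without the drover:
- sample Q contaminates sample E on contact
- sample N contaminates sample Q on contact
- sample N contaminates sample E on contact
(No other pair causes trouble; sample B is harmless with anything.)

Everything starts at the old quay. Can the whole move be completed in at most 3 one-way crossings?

No

Counting alone: the drover can take at most 2 across per trip to the new quay, so moving all 4 needs at least 2 loaded trips out, with a return between consecutive ones — at least 3 crossings.
The safety rule pushes this higher. Following every safe sequence of crossings, the most of the 4 that can be at the new quay as the barge arrives there on crossing 3 is 3 — never all 4.
So the move cannot be finished within 3 crossings. (The shortest complete plan takes 5:)
1. Drover goes to the new quay with sample N and sample Q.
2. Drover goes back to the old quay with sample Q.
3. Drover goes to the new quay with sample B and sample Q.
4. Drover goes back to the old quay with sample Q.
5. Drover goes to the new quay with sample E and sample Q.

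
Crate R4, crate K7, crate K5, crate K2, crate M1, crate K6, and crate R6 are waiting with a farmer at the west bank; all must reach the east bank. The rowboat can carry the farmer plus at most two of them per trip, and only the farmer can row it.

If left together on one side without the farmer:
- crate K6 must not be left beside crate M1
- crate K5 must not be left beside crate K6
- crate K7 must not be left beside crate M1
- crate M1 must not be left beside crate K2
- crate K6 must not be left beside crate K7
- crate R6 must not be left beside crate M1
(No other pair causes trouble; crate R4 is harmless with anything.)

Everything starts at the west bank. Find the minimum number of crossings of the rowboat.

11

Counting alone: the farmer can take at most 2 across per trip to the east bank, so moving all 7 needs at least 4 loaded trips out, with a return between consecutive ones — at least 7 crossings.
The safety rule pushes this higher. Following every safe sequence of crossings, the most of the 7 that can be at the east bank as the rowboat arrives there on crossings 7, 9 is 5, 6 respectively — never all 7.
So no plan with fewer than 11 crossings exists, and this one achieves 11:
1. Farmer goes to the east bank with crate K6 and crate M1.
2. Farmer goes back to the west bank with crate M1.
3. Farmer goes to the east bank with crate M1 and crate R4.
4. Farmer goes back to the west bank with crate M1.
5. Farmer goes to the east bank with crate K5 and crate M1.
6. Farmer goes back to the west bank with crate K6.
7. Farmer goes to the east bank with crate K2 and crate K7.
8. Farmer goes back to the west bank with crate M1.
9. Farmer goes to the east bank with crate M1 and crate R6.
10. Farmer goes back to the west bank with crate M1.
11. Farmer goes to the east bank with crate K6 and crate M1.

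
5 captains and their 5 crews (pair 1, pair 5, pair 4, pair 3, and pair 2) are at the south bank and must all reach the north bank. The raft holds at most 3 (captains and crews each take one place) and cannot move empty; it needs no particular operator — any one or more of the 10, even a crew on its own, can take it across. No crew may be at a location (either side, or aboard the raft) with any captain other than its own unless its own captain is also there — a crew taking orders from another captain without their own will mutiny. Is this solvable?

Yes

1. captain 1 and crew 1 cross → the north bank.
2. captain 1 crosses ← the south bank.
3. crew 3, crew 4, and crew 5 cross → the north bank.
4. crew 1 crosses ← the south bank.
5. captain 3, captain 4, and captain 5 cross → the north bank.
6. captain 5 and crew 5 cross ← the south bank.
7. captain 1, captain 2, and captain 5 cross → the north bank.
8. crew 4 crosses ← the south bank.
9. crew 1 and crew 5 cross → the north bank.
10. crew 1 crosses ← the south bank.
11. crew 1, crew 2, and crew 4 cross → the north bank.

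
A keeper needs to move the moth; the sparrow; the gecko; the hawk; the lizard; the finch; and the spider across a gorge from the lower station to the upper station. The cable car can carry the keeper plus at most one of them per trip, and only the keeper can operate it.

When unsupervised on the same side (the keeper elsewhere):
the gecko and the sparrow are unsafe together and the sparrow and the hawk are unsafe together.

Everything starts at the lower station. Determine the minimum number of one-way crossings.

Counting alone: the keeper can take at most 1 across per trip to the upper station, so moving all 7 needs at least 7 loaded trips out, with a return between consecutive ones — at least 13 crossings.
The safety rule pushes this higher. Following every safe sequence of crossings, the most of the 7 that can be at the upper station as the cable car arrives there on crossing 13 is 6 — never all 7.
So no plan with fewer than 15 crossings exists, and this one achieves 15:
1. Keeper goes to the upper station with the sparrow.
2. Keeper goes back to the lower station alone.
3. Keeper goes to the upper station with the moth.
4. Keeper goes back to the lower station alone.
5. Keeper goes to the upper station with the gecko.
6. Keeper goes back to the lower station with the sparrow.
7. Keeper goes to the upper station with the hawk.
8. Keeper goes back to the lower station alone.
9. Keeper goes to the upper station with the lizard.
10. Keeper goes back to the lower station alone.
11. Keeper goes to the upper station with the finch.
12. Keeper goes back to the lower station alone.
13. Keeper goes to the upper station with the spider.
14. Keeper goes back to the lower station alone.
15. Keeper goes to the upper station with the sparrow.

15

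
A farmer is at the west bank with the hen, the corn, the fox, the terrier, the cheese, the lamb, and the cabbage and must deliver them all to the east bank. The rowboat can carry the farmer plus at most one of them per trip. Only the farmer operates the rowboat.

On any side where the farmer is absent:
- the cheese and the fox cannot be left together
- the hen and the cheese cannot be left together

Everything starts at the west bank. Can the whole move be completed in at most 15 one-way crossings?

Yes — this plan uses 15 crossings (≤ 15):
1. Farmer goes to the east bank with the cheese.
2. Farmer goes back to the west bank alone.
3. Farmer goes to the east bank with the hen.
4. Farmer goes back to the west bank with the cheese.
5. Farmer goes to the east bank with the fox.
6. Farmer goes back to the west bank alone.
7. Farmer goes to the east bank with the corn.
8. Farmer goes back to the west bank alone.
9. Farmer goes to the east bank with the terrier.
10. Farmer goes back to the west bank alone.
11. Farmer goes to the east bank with the lamb.
12. Farmer goes back to the west bank alone.
13. Farmer goes to the east bank with the cabbage.
14. Farmer goes back to the west bank alone.
15. Farmer goes to the east bank with the cheese.

Yes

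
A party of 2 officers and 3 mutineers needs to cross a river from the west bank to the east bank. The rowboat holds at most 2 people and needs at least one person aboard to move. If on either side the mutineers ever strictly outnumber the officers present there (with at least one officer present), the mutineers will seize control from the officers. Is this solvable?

No

The mutineers already outnumber the officers at the west bank before anyone moves, so the starting position itself is disallowed.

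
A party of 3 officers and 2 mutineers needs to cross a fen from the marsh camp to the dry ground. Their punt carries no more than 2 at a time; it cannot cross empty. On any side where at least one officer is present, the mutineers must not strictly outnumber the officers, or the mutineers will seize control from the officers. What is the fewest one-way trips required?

7

Counting alone: each trip to the dry ground takes at most 2 across and each return brings at least 1 back, so after t trips out (and t−1 returns) at most 2t − (t−1) of the 5 are across; that first reaches 5 at t = 4, so at least 7 crossings are needed.
The plan below uses exactly 7 crossings, so it is optimal:
1. 2 mutineers → the dry ground.  (the marsh camp: 3O 0M; the dry ground: 0O 2M)
2. 1 mutineer ← the marsh camp.  (the marsh camp: 3O 1M; the dry ground: 0O 1M)
3. 2 officers → the dry ground.  (the marsh camp: 1O 1M; the dry ground: 2O 1M)
4. 1 officer ← the marsh camp.  (the marsh camp: 2O 1M; the dry ground: 1O 1M)
5. 1 officer and 1 mutineer → the dry ground.  (the marsh camp: 1O 0M; the dry ground: 2O 2M)
6. 1 mutineer ← the marsh camp.  (the marsh camp: 1O 1M; the dry ground: 2O 1M)
7. 1 officer and 1 mutineer → the dry ground.  (the marsh camp: 0O 0M; the dry ground: 3O 2M)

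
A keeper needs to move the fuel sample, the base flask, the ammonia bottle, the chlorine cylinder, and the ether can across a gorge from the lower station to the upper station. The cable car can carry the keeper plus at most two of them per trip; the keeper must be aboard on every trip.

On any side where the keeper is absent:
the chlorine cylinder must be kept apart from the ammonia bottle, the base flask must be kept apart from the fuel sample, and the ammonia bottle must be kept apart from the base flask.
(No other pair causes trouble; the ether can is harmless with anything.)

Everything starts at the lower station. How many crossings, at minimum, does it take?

5

Counting alone: the keeper can take at most 2 across per trip to the upper station, so moving all 5 needs at least 3 loaded trips out, with a return between consecutive ones — at least 5 crossings.
The plan below uses exactly 5 crossings, so it is optimal:
1. Keeper goes to the upper station with the ammonia bottle and the fuel sample.
2. Keeper goes back to the lower station alone.
3. Keeper goes to the upper station with the ether can.
4. Keeper goes back to the lower station alone.
5. Keeper goes to the upper station with the base flask and the chlorine cylinder.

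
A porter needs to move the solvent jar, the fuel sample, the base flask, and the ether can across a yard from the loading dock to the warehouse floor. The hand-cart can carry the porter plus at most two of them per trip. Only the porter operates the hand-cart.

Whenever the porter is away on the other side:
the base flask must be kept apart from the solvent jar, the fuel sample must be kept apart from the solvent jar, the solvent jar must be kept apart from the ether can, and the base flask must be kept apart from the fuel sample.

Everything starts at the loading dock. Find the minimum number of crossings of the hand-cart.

5

Counting alone: the porter can take at most 2 across per trip to the warehouse floor, so moving all 4 needs at least 2 loaded trips out, with a return between consecutive ones — at least 3 crossings.
The safety rule pushes this higher. Following every safe sequence of crossings, the most of the 4 that can be at the warehouse floor as the hand-cart arrives there on crossing 3 is 3 — never all 4.
So no plan with fewer than 5 crossings exists, and this one achieves 5:
1. Porter goes to the warehouse floor with the fuel sample and the solvent jar.  [the loading dock: the base flask, the ether can | the warehouse floor: the fuel sample, the solvent jar]
2. Porter goes back to the loading dock with the solvent jar.  [the loading dock: the base flask, the ether can, the solvent jar | the warehouse floor: the fuel sample]
3. Porter goes to the warehouse floor with the ether can and the solvent jar.  [the loading dock: the base flask | the warehouse floor: the ether can, the fuel sample, the solvent jar]
4. Porter goes back to the loading dock with the solvent jar.  [the loading dock: the base flask, the solvent jar | the warehouse floor: the ether can, the fuel sample]
5. Porter goes to the warehouse floor with the base flask and the solvent jar.  [the loading dock: — | the warehouse floor: the base flask, the ether can, the fuel sample, the solvent jar]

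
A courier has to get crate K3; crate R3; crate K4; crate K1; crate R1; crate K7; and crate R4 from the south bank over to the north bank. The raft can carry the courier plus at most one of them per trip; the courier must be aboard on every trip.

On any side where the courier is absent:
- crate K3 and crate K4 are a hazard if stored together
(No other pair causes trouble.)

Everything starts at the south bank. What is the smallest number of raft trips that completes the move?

13

Counting alone: the courier can take at most 1 across per trip to the north bank, so moving all 7 needs at least 7 loaded trips out, with a return between consecutive ones — at least 13 crossings.
The plan below uses exactly 13 crossings, so it is optimal:
1. Courier goes to the north bank with crate K3.  [the south bank: crate K1, crate K4, crate K7, crate R1, crate R3, crate R4 | the north bank: crate K3]
2. Courier goes back to the south bank alone.  [the south bank: crate K1, crate K4, crate K7, crate R1, crate R3, crate R4 | the north bank: crate K3]
3. Courier goes to the north bank with crate R3.  [the south bank: crate K1, crate K4, crate K7, crate R1, crate R4 | the north bank: crate K3, crate R3]
4. Courier goes back to the south bank alone.  [the south bank: crate K1, crate K4, crate K7, crate R1, crate R4 | the north bank: crate K3, crate R3]
5. Courier goes to the north bank with crate K1.  [the south bank: crate K4, crate K7, crate R1, crate R4 | the north bank: crate K1, crate K3, crate R3]
6. Courier goes back to the south bank alone.  [the south bank: crate K4, crate K7, crate R1, crate R4 | the north bank: crate K1, crate K3, crate R3]
7. Courier goes to the north bank with crate R1.  [the south bank: crate K4, crate K7, crate R4 | the north bank: crate K1, crate K3, crate R1, crate R3]
8. Courier goes back to the south bank alone.  [the south bank: crate K4, crate K7, crate R4 | the north bank: crate K1, crate K3, crate R1, crate R3]
9. Courier goes to the north bank with crate K7.  [the south bank: crate K4, crate R4 | the north bank: crate K1, crate K3, crate K7, crate R1, crate R3]
10. Courier goes back to the south bank alone.  [the south bank: crate K4, crate R4 | the north bank: crate K1, crate K3, crate K7, crate R1, crate R3]
11. Courier goes to the north bank with crate R4.  [the south bank: crate K4 | the north bank: crate K1, crate K3, crate K7, crate R1, crate R3, crate R4]
12. Courier goes back to the south bank alone.  [the south bank: crate K4 | the north bank: crate K1, crate K3, crate K7, crate R1, crate R3, crate R4]
13. Courier goes to the north bank with crate K4.  [the south bank: — | the north bank: crate K1, crate K3, crate K4, crate K7, crate R1, crate R3, crate R4]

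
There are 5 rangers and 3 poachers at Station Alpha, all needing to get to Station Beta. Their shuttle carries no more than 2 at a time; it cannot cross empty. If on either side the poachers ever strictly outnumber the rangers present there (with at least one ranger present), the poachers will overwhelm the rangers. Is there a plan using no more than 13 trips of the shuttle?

Yes

Yes — this plan uses 13 crossings (≤ 13):
1. 2 poachers → Station Beta.  (Station Alpha: 5R 1P; Station Beta: 0R 2P)
2. 1 poacher ← Station Alpha.  (Station Alpha: 5R 2P; Station Beta: 0R 1P)
3. 2 poachers → Station Beta.  (Station Alpha: 5R 0P; Station Beta: 0R 3P)
4. 1 poacher ← Station Alpha.  (Station Alpha: 5R 1P; Station Beta: 0R 2P)
5. 2 rangers → Station Beta.  (Station Alpha: 3R 1P; Station Beta: 2R 2P)
6. 1 poacher ← Station Alpha.  (Station Alpha: 3R 2P; Station Beta: 2R 1P)
7. 1 ranger and 1 poacher → Station Beta.  (Station Alpha: 2R 1P; Station Beta: 3R 2P)
8. 1 poacher ← Station Alpha.  (Station Alpha: 2R 2P; Station Beta: 3R 1P)
9. 2 poachers → Station Beta.  (Station Alpha: 2R 0P; Station Beta: 3R 3P)
10. 1 poacher ← Station Alpha.  (Station Alpha: 2R 1P; Station Beta: 3R 2P)
11. 1 ranger and 1 poacher → Station Beta.  (Station Alpha: 1R 0P; Station Beta: 4R 3P)
12. 1 poacher ← Station Alpha.  (Station Alpha: 1R 1P; Station Beta: 4R 2P)
13. 1 ranger and 1 poacher → Station Beta.  (Station Alpha: 0R 0P; Station Beta: 5R 3P)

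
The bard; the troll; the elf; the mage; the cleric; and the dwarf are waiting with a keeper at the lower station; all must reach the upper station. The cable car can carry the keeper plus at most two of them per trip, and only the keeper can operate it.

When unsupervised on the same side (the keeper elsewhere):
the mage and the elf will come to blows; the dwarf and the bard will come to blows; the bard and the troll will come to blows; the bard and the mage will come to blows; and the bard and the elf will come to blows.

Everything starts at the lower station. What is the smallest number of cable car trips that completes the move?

Counting alone: the keeper can take at most 2 across per trip to the upper station, so moving all 6 needs at least 3 loaded trips out, with a return between consecutive ones — at least 5 crossings.
The safety rule pushes this higher. Following every safe sequence of crossings, the most of the 6 that can be at the upper station as the cable car arrives there on crossings 5, 7 is 4, 5 respectively — never all 6.
So no plan with fewer than 9 crossings exists, and this one achieves 9:
1. Keeper goes to the upper station with the bard and the elf.  [the lower station: the cleric, the dwarf, the mage, the troll | the upper station: the bard, the elf]
2. Keeper goes back to the lower station with the bard.  [the lower station: the bard, the cleric, the dwarf, the mage, the troll | the upper station: the elf]
3. Keeper goes to the upper station with the bard and the troll.  [the lower station: the cleric, the dwarf, the mage | the upper station: the bard, the elf, the troll]
4. Keeper goes back to the lower station with the bard.  [the lower station: the bard, the cleric, the dwarf, the mage | the upper station: the elf, the troll]
5. Keeper goes to the upper station with the bard and the cleric.  [the lower station: the dwarf, the mage | the upper station: the bard, the cleric, the elf, the troll]
6. Keeper goes back to the lower station with the bard.  [the lower station: the bard, the dwarf, the mage | the upper station: the cleric, the elf, the troll]
7. Keeper goes to the upper station with the bard and the dwarf.  [the lower station: the mage | the upper station: the bard, the cleric, the dwarf, the elf, the troll]
8. Keeper goes back to the lower station with the bard.  [the lower station: the bard, the mage | the upper station: the cleric, the dwarf, the elf, the troll]
9. Keeper goes to the upper station with the bard and the mage.  [the lower station: — | the upper station: the bard, the cleric, the dwarf, the elf, the mage, the troll]

9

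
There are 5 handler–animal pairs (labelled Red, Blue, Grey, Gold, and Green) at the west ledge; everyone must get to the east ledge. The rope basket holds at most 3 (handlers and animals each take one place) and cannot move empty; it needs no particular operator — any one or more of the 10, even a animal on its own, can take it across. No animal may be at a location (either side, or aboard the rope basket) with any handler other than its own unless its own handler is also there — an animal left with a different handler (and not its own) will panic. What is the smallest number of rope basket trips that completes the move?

11

Counting alone: each trip to the east ledge takes at most 3 across and each return brings at least 1 back, so after t trips out (and t−1 returns) at most 3t − (t−1) of the 10 are across; that first reaches 10 at t = 5, so at least 9 crossings are needed.
The safety rule pushes this higher. Following every safe sequence of crossings, the most of the 10 that can be at the east ledge as the rope basket arrives there on crossing 9 is 9 — never all 10.
So no plan with fewer than 11 crossings exists, and this one achieves 11:
1. animal Red and handler Red cross → the east ledge.
2. handler Red crosses ← the west ledge.
3. animal Blue, animal Gold, and animal Grey cross → the east ledge.
4. animal Red crosses ← the west ledge.
5. handler Blue, handler Gold, and handler Grey cross → the east ledge.
6. animal Blue and handler Blue cross ← the west ledge.
7. handler Blue, handler Green, and handler Red cross → the east ledge.
8. animal Grey crosses ← the west ledge.
9. animal Blue and animal Red cross → the east ledge.
10. animal Red crosses ← the west ledge.
11. animal Green, animal Grey, and animal Red cross → the east ledge.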